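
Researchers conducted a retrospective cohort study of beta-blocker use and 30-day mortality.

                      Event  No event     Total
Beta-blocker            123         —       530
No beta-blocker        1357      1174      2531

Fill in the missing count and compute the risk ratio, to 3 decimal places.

The missing cell is in the exposed row: 530 − 123 = 407.
So a = 123, b = 407, c = 1357, d = 1174.
RR = [a/(a+b)] / [c/(c+d)] = (123/530) / (1357/2531) = 0.23208/0.53615 = 0.43285

0.433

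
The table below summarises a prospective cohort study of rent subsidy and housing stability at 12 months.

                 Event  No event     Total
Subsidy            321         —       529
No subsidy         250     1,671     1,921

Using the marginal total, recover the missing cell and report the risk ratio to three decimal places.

The missing cell is in the exposed row: 529 − 321 = 208.
So a = 321, b = 208, c = 250, d = 1671.
RR = [a/(a+b)] / [c/(c+d)] = (321/529) / (250/1921) = 0.60681/0.13014 = 4.66269

4.663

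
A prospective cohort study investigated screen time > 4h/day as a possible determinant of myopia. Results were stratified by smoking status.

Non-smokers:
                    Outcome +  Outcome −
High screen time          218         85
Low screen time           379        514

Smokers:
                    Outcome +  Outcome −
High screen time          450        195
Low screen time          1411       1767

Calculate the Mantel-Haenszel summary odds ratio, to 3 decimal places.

3.050

OR_MH = Σ(aᵢdᵢ/nᵢ) / Σ(bᵢcᵢ/nᵢ), where nᵢ is the stratum total.
Stratum 1 (Non-smokers): n = 1196; a·d/n = 218·514/1196 = 93.6890; b·c/n = 85·379/1196 = 26.9356
Stratum 2 (Smokers): n = 3823; a·d/n = 450·1767/3823 = 207.9911; b·c/n = 195·1411/3823 = 71.9710
OR_MH = (93.6890 + 207.9911) / (26.9356 + 71.9710) = 301.6801 / 98.9066 = 3.05015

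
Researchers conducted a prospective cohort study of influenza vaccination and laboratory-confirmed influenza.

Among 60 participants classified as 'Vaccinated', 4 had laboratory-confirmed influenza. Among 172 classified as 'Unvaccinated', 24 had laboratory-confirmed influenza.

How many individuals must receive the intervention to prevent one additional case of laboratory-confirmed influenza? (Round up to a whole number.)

14

Risk in treated group = 4/60 = 0.06667; risk in control = 24/172 = 0.13953.
Absolute risk reduction = 0.13953 − 0.06667 = 0.07287
NNT = 1 / ARR = 1 / 0.07287 = 13.723 → round up → 14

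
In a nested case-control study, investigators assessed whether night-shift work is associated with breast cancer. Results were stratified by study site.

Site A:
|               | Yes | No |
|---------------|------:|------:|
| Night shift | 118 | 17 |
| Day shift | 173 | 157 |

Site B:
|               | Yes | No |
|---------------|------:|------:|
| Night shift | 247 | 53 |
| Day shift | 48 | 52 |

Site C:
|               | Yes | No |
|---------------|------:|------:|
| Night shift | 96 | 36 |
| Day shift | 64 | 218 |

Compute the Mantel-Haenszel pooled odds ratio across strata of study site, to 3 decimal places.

OR_MH = Σ(aᵢdᵢ/nᵢ) / Σ(bᵢcᵢ/nᵢ), where nᵢ is the stratum total.
Stratum 1 (Site A): n = 465; a·d/n = 118·157/465 = 39.8409; b·c/n = 17·173/465 = 6.3247
Stratum 2 (Site B): n = 400; a·d/n = 247·52/400 = 32.1100; b·c/n = 53·48/400 = 6.3600
Stratum 3 (Site C): n = 414; a·d/n = 96·218/414 = 50.5507; b·c/n = 36·64/414 = 5.5652
OR_MH = (39.8409 + 32.1100 + 50.5507) / (6.3247 + 6.3600 + 5.5652) = 122.5016 / 18.2499 = 6.71243

6.712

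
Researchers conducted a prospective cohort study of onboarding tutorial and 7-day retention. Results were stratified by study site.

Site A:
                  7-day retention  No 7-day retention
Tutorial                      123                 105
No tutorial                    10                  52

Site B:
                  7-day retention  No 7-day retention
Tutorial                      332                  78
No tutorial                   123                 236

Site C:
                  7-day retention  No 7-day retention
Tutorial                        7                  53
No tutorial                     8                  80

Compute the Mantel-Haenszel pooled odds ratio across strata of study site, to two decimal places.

OR_MH = Σ(aᵢdᵢ/nᵢ) / Σ(bᵢcᵢ/nᵢ), where nᵢ is the stratum total.
Stratum 1 (Site A): n = 290; a·d/n = 123·52/290 = 22.0552; b·c/n = 105·10/290 = 3.6207
Stratum 2 (Site B): n = 769; a·d/n = 332·236/769 = 101.8882; b·c/n = 78·123/769 = 12.4759
Stratum 3 (Site C): n = 148; a·d/n = 7·80/148 = 3.7838; b·c/n = 53·8/148 = 2.8649
OR_MH = (22.0552 + 101.8882 + 3.7838) / (3.6207 + 12.4759 + 2.8649) = 127.7271 / 18.9615 = 6.73613

6.74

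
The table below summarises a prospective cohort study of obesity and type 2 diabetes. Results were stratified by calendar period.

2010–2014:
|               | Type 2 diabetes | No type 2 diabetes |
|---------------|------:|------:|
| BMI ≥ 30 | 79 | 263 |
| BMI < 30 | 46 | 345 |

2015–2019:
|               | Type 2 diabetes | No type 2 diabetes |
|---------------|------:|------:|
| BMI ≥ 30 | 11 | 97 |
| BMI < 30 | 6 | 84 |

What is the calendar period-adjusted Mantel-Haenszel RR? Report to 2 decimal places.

1.91

RR_MH = Σ(aᵢ·n₀ᵢ/nᵢ) / Σ(cᵢ·n₁ᵢ/nᵢ), with n₁ᵢ = aᵢ+bᵢ (exposed), n₀ᵢ = cᵢ+dᵢ (unexposed), nᵢ = n₁ᵢ+n₀ᵢ.
Stratum 1 (2010–2014): n₁ = 342, n₀ = 391, n = 733; a·n₀/n = 79·391/733 = 42.1405; c·n₁/n = 46·342/733 = 21.4625
Stratum 2 (2015–2019): n₁ = 108, n₀ = 90, n = 198; a·n₀/n = 11·90/198 = 5.0000; c·n₁/n = 6·108/198 = 3.2727
RR_MH = (42.1405 + 5.0000) / (21.4625 + 3.2727) = 47.1405 / 24.7352 = 1.90581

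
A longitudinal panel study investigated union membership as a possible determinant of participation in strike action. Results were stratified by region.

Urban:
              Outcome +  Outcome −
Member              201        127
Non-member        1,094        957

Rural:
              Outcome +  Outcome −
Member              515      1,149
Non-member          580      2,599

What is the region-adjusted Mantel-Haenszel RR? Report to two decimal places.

1.46

RR_MH = Σ(aᵢ·n₀ᵢ/nᵢ) / Σ(cᵢ·n₁ᵢ/nᵢ), with n₁ᵢ = aᵢ+bᵢ (exposed), n₀ᵢ = cᵢ+dᵢ (unexposed), nᵢ = n₁ᵢ+n₀ᵢ.
Stratum 1 (Urban): n₁ = 328, n₀ = 2051, n = 2379; a·n₀/n = 201·2051/2379 = 173.2875; c·n₁/n = 1094·328/2379 = 150.8331
Stratum 2 (Rural): n₁ = 1664, n₀ = 3179, n = 4843; a·n₀/n = 515·3179/4843 = 338.0518; c·n₁/n = 580·1664/4843 = 199.2814
RR_MH = (173.2875 + 338.0518) / (150.8331 + 199.2814) = 511.3393 / 350.1146 = 1.46049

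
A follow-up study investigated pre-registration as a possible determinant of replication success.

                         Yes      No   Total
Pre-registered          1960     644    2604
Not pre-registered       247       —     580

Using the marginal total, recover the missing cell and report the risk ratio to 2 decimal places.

1.77

The missing cell is in the unexposed row: 580 − 247 = 333.
So a = 1960, b = 644, c = 247, d = 333.
RR = [a/(a+b)] / [c/(c+d)] = (1960/2604) / (247/580) = 0.75269/0.42586 = 1.76745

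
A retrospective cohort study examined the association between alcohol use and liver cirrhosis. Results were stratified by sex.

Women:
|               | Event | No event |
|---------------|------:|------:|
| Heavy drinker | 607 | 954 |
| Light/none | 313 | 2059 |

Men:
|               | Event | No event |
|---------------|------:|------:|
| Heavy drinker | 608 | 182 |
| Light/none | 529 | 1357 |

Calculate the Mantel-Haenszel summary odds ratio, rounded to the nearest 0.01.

5.60

OR_MH = Σ(aᵢdᵢ/nᵢ) / Σ(bᵢcᵢ/nᵢ), where nᵢ is the stratum total.
Stratum 1 (Women): n = 3933; a·d/n = 607·2059/3933 = 317.7760; b·c/n = 954·313/3933 = 75.9222
Stratum 2 (Men): n = 2676; a·d/n = 608·1357/2676 = 308.3169; b·c/n = 182·529/2676 = 35.9783
OR_MH = (317.7760 + 308.3169) / (75.9222 + 35.9783) = 626.0929 / 111.9005 = 5.59508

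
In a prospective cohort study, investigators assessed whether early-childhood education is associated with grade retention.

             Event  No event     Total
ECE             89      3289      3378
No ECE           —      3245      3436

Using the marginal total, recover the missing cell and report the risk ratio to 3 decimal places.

The missing cell is in the unexposed row: 3436 − 3245 = 191.
So a = 89, b = 3289, c = 191, d = 3245.
RR = [a/(a+b)] / [c/(c+d)] = (89/3378) / (191/3436) = 0.02635/0.05559 = 0.47397

0.474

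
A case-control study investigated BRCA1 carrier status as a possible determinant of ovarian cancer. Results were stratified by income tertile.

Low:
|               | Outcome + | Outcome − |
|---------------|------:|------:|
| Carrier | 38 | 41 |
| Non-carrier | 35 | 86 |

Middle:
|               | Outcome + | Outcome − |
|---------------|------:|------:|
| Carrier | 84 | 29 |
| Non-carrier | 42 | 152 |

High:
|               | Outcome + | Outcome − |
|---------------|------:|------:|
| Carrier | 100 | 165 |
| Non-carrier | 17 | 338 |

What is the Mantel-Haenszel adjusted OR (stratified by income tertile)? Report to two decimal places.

7.18

OR_MH = Σ(aᵢdᵢ/nᵢ) / Σ(bᵢcᵢ/nᵢ), where nᵢ is the stratum total.
Stratum 1 (Low): n = 200; a·d/n = 38·86/200 = 16.3400; b·c/n = 41·35/200 = 7.1750
Stratum 2 (Middle): n = 307; a·d/n = 84·152/307 = 41.5896; b·c/n = 29·42/307 = 3.9674
Stratum 3 (High): n = 620; a·d/n = 100·338/620 = 54.5161; b·c/n = 165·17/620 = 4.5242
OR_MH = (16.3400 + 41.5896 + 54.5161) / (7.1750 + 3.9674 + 4.5242) = 112.4457 / 15.6666 = 7.17741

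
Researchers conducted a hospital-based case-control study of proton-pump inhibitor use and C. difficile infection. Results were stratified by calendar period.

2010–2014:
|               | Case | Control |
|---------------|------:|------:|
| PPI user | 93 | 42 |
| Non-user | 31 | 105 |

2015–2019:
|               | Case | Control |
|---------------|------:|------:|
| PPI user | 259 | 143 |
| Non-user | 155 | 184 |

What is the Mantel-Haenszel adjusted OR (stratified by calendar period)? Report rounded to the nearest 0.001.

OR_MH = Σ(aᵢdᵢ/nᵢ) / Σ(bᵢcᵢ/nᵢ), where nᵢ is the stratum total.
Stratum 1 (2010–2014): n = 271; a·d/n = 93·105/271 = 36.0332; b·c/n = 42·31/271 = 4.8044
Stratum 2 (2015–2019): n = 741; a·d/n = 259·184/741 = 64.3131; b·c/n = 143·155/741 = 29.9123
OR_MH = (36.0332 + 64.3131) / (4.8044 + 29.9123) = 100.3463 / 34.7167 = 2.89043

2.890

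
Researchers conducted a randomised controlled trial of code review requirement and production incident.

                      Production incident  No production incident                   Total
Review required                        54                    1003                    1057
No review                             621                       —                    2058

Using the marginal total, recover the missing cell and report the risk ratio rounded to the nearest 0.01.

The missing cell is in the unexposed row: 2058 − 621 = 1437.
So a = 54, b = 1003, c = 621, d = 1437.
RR = [a/(a+b)] / [c/(c+d)] = (54/1057) / (621/2058) = 0.05109/0.30175 = 0.16931

0.17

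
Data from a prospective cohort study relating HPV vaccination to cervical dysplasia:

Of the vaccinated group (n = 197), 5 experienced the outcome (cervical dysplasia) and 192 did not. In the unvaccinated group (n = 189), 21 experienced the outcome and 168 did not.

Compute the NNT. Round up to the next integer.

Risk in treated group = 5/197 = 0.02538; risk in control = 21/189 = 0.11111.
Absolute risk reduction = 0.11111 − 0.02538 = 0.08573
NNT = 1 / ARR = 1 / 0.08573 = 11.664 → round up → 12

12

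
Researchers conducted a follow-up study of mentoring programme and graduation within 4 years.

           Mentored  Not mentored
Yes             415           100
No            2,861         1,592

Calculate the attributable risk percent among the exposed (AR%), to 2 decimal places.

Reading the table with exposure as columns: a = 415 (Mentored, case), b = 2861 (Mentored, non-case), c = 100 (Not mentored, case), d = 1592.
Risk in exposed = 415/3276 = 0.12668; risk in unexposed = 100/1692 = 0.05910.
RR = 0.12668/0.05910 = 2.14341
AR% = (RR − 1)/RR × 100 = (2.14341 − 1)/2.14341 × 100 = 53.3453%

53.35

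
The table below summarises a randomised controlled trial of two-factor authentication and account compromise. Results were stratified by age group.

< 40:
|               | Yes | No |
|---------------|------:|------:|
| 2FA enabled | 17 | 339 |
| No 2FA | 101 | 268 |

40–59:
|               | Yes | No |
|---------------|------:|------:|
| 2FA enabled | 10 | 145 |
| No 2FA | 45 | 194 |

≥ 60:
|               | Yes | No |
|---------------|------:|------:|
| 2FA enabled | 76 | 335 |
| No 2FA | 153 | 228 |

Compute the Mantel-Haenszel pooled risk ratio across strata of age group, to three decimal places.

0.350

RR_MH = Σ(aᵢ·n₀ᵢ/nᵢ) / Σ(cᵢ·n₁ᵢ/nᵢ), with n₁ᵢ = aᵢ+bᵢ (exposed), n₀ᵢ = cᵢ+dᵢ (unexposed), nᵢ = n₁ᵢ+n₀ᵢ.
Stratum 1 (< 40): n₁ = 356, n₀ = 369, n = 725; a·n₀/n = 17·369/725 = 8.6524; c·n₁/n = 101·356/725 = 49.5945
Stratum 2 (40–59): n₁ = 155, n₀ = 239, n = 394; a·n₀/n = 10·239/394 = 6.0660; c·n₁/n = 45·155/394 = 17.7030
Stratum 3 (≥ 60): n₁ = 411, n₀ = 381, n = 792; a·n₀/n = 76·381/792 = 36.5606; c·n₁/n = 153·411/792 = 79.3977
RR_MH = (8.6524 + 6.0660 + 36.5606) / (49.5945 + 17.7030 + 79.3977) = 51.2790 / 146.6953 = 0.34956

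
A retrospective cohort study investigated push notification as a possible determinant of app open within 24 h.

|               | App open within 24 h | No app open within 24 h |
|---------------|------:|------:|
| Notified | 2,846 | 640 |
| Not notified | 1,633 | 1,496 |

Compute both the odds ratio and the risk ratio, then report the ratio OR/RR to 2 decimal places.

Cells: a = 2846, b = 640, c = 1633, d = 1496.
OR = (2846·1496)/(640·1633) = 4257616/1045120 = 4.07381
Risk in exposed = 2846/3486 = 0.81641; risk in unexposed = 1633/3129 = 0.52189; RR = 1.56432
OR/RR = 4.07381 / 1.56432 = 2.60419
The outcome is not rare, so the OR lies further from 1 than the RR.

2.60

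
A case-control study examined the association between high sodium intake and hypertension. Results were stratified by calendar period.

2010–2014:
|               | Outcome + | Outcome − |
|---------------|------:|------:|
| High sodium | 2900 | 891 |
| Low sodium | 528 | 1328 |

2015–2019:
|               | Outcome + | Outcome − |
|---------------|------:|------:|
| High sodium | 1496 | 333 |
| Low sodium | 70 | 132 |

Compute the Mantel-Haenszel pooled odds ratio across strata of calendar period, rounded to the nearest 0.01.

8.22

OR_MH = Σ(aᵢdᵢ/nᵢ) / Σ(bᵢcᵢ/nᵢ), where nᵢ is the stratum total.
Stratum 1 (2010–2014): n = 5647; a·d/n = 2900·1328/5647 = 681.9904; b·c/n = 891·528/5647 = 83.3094
Stratum 2 (2015–2019): n = 2031; a·d/n = 1496·132/2031 = 97.2290; b·c/n = 333·70/2031 = 11.4771
OR_MH = (681.9904 + 97.2290) / (83.3094 + 11.4771) = 779.2194 / 94.7865 = 8.22079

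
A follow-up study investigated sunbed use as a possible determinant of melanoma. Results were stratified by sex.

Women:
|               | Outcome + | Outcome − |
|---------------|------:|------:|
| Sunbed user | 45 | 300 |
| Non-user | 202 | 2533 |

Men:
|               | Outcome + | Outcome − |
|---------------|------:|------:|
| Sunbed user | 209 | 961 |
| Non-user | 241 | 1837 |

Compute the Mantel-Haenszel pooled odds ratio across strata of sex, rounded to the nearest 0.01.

OR_MH = Σ(aᵢdᵢ/nᵢ) / Σ(bᵢcᵢ/nᵢ), where nᵢ is the stratum total.
Stratum 1 (Women): n = 3080; a·d/n = 45·2533/3080 = 37.0081; b·c/n = 300·202/3080 = 19.6753
Stratum 2 (Men): n = 3248; a·d/n = 209·1837/3248 = 118.2060; b·c/n = 961·241/3248 = 71.3057
OR_MH = (37.0081 + 118.2060) / (19.6753 + 71.3057) = 155.2141 / 90.9811 = 1.70600

1.71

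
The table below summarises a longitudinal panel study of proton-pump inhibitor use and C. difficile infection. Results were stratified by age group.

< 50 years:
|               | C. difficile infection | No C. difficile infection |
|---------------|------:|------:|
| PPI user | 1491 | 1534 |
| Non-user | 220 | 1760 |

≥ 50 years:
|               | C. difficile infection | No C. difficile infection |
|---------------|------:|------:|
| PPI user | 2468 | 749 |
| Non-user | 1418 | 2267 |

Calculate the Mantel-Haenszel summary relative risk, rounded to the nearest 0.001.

2.403

RR_MH = Σ(aᵢ·n₀ᵢ/nᵢ) / Σ(cᵢ·n₁ᵢ/nᵢ), with n₁ᵢ = aᵢ+bᵢ (exposed), n₀ᵢ = cᵢ+dᵢ (unexposed), nᵢ = n₁ᵢ+n₀ᵢ.
Stratum 1 (< 50 years): n₁ = 3025, n₀ = 1980, n = 5005; a·n₀/n = 1491·1980/5005 = 589.8462; c·n₁/n = 220·3025/5005 = 132.9670
Stratum 2 (≥ 50 years): n₁ = 3217, n₀ = 3685, n = 6902; a·n₀/n = 2468·3685/6902 = 1317.6731; c·n₁/n = 1418·3217/6902 = 660.9252
RR_MH = (589.8462 + 1317.6731) / (132.9670 + 660.9252) = 1907.5193 / 793.8923 = 2.40274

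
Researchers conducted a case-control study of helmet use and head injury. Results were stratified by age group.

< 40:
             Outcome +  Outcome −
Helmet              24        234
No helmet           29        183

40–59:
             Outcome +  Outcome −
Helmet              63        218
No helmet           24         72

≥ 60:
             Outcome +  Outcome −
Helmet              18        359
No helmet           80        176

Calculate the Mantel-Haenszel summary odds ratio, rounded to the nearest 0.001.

OR_MH = Σ(aᵢdᵢ/nᵢ) / Σ(bᵢcᵢ/nᵢ), where nᵢ is the stratum total.
Stratum 1 (< 40): n = 470; a·d/n = 24·183/470 = 9.3447; b·c/n = 234·29/470 = 14.4383
Stratum 2 (40–59): n = 377; a·d/n = 63·72/377 = 12.0318; b·c/n = 218·24/377 = 13.8780
Stratum 3 (≥ 60): n = 633; a·d/n = 18·176/633 = 5.0047; b·c/n = 359·80/633 = 45.3712
OR_MH = (9.3447 + 12.0318 + 5.0047) / (14.4383 + 13.8780 + 45.3712) = 26.3813 / 73.6875 = 0.35802

0.358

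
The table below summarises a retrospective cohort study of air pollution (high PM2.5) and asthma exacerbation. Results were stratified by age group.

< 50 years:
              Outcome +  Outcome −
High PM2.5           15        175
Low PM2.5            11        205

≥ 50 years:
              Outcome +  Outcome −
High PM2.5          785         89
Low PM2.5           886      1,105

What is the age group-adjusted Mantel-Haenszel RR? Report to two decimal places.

2.01

RR_MH = Σ(aᵢ·n₀ᵢ/nᵢ) / Σ(cᵢ·n₁ᵢ/nᵢ), with n₁ᵢ = aᵢ+bᵢ (exposed), n₀ᵢ = cᵢ+dᵢ (unexposed), nᵢ = n₁ᵢ+n₀ᵢ.
Stratum 1 (< 50 years): n₁ = 190, n₀ = 216, n = 406; a·n₀/n = 15·216/406 = 7.9803; c·n₁/n = 11·190/406 = 5.1478
Stratum 2 (≥ 50 years): n₁ = 874, n₀ = 1991, n = 2865; a·n₀/n = 785·1991/2865 = 545.5271; c·n₁/n = 886·874/2865 = 270.2841
RR_MH = (7.9803 + 545.5271) / (5.1478 + 270.2841) = 553.5073 / 275.4319 = 2.00960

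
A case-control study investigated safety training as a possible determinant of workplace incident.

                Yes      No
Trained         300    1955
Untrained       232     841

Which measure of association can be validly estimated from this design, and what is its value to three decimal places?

0.556

Cells: a = 300, b = 1955, c = 232, d = 841.
This is a case-control study: participants were sampled on outcome status, so risks in the source population cannot be estimated directly — relative risk is not valid here. The odds ratio is the appropriate measure.
OR = (a·d)/(b·c) = (300 × 841) / (1955 × 232) = 252300 / 453560 = 0.55627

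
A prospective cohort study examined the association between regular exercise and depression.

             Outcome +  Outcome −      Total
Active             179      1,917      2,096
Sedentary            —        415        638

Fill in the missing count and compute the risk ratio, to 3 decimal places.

The missing cell is in the unexposed row: 638 − 415 = 223.
So a = 179, b = 1917, c = 223, d = 415.
RR = [a/(a+b)] / [c/(c+d)] = (179/2096) / (223/638) = 0.08540/0.34953 = 0.24433

0.244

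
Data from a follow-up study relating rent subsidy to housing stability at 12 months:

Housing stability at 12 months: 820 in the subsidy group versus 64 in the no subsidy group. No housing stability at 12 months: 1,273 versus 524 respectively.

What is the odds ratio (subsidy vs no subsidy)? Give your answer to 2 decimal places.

5.27

From the description: a = 820, b = 1273, c = 64, d = 524.
OR = (a·d)/(b·c) = (820 × 524) / (1273 × 64) = 429680 / 81472 = 5.27396
The odds of housing stability at 12 months are about 5.27 times as high in the subsidy group.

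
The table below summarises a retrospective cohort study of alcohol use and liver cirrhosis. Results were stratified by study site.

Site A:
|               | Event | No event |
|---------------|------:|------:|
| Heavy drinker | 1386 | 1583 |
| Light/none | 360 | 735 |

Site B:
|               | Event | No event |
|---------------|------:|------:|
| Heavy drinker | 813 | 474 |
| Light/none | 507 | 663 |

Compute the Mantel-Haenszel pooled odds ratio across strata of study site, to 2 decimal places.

1.97

OR_MH = Σ(aᵢdᵢ/nᵢ) / Σ(bᵢcᵢ/nᵢ), where nᵢ is the stratum total.
Stratum 1 (Site A): n = 4064; a·d/n = 1386·735/4064 = 250.6668; b·c/n = 1583·360/4064 = 140.2264
Stratum 2 (Site B): n = 2457; a·d/n = 813·663/2457 = 219.3810; b·c/n = 474·507/2457 = 97.8095
OR_MH = (250.6668 + 219.3810) / (140.2264 + 97.8095) = 470.0478 / 238.0359 = 1.97469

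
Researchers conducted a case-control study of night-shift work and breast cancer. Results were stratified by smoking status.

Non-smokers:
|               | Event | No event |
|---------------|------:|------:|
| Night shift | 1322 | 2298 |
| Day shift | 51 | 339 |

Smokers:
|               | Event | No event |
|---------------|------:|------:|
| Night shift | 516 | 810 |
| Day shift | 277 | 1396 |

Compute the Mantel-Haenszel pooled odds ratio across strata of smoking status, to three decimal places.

3.383

OR_MH = Σ(aᵢdᵢ/nᵢ) / Σ(bᵢcᵢ/nᵢ), where nᵢ is the stratum total.
Stratum 1 (Non-smokers): n = 4010; a·d/n = 1322·339/4010 = 111.7601; b·c/n = 2298·51/4010 = 29.2264
Stratum 2 (Smokers): n = 2999; a·d/n = 516·1396/2999 = 240.1921; b·c/n = 810·277/2999 = 74.8149
OR_MH = (111.7601 + 240.1921) / (29.2264 + 74.8149) = 351.9522 / 104.0414 = 3.38281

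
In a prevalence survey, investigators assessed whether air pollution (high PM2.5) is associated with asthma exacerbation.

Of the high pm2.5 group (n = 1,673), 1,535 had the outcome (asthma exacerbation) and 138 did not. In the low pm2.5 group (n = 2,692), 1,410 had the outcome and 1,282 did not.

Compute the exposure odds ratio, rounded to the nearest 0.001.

10.113

From the description: a = 1535, b = 138, c = 1410, d = 1282.
OR = (a·d)/(b·c) = (1535 × 1282) / (138 × 1410) = 1967870 / 194580 = 10.11342
The odds of asthma exacerbation are about 10.11 times as high in the high pm2.5 group.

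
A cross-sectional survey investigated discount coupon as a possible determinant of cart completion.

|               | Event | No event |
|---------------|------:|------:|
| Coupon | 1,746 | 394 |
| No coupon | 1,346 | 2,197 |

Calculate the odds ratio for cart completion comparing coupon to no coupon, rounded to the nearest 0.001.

7.233

Cells: a = 1746, b = 394, c = 1346, d = 2197.
OR = (a·d)/(b·c) = (1746 × 2197) / (394 × 1346) = 3835962 / 530324 = 7.23324
The odds of cart completion are about 7.23 times as high in the coupon group.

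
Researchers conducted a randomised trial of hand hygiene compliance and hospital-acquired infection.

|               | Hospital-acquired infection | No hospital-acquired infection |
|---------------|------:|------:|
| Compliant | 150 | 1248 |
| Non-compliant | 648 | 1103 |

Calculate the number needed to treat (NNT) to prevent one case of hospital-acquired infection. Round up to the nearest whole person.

Risk in treated group = 150/1398 = 0.10730; risk in control = 648/1751 = 0.37007.
Absolute risk reduction = 0.37007 − 0.10730 = 0.26278
NNT = 1 / ARR = 1 / 0.26278 = 3.805 → round up → 4

4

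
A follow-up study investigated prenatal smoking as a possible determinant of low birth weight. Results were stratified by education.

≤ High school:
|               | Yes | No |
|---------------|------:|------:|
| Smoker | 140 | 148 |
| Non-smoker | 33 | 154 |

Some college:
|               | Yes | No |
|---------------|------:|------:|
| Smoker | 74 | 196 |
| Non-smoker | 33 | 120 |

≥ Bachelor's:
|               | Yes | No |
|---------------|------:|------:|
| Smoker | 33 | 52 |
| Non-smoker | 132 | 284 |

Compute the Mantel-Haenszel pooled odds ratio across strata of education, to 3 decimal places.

OR_MH = Σ(aᵢdᵢ/nᵢ) / Σ(bᵢcᵢ/nᵢ), where nᵢ is the stratum total.
Stratum 1 (≤ High school): n = 475; a·d/n = 140·154/475 = 45.3895; b·c/n = 148·33/475 = 10.2821
Stratum 2 (Some college): n = 423; a·d/n = 74·120/423 = 20.9929; b·c/n = 196·33/423 = 15.2908
Stratum 3 (≥ Bachelor's): n = 501; a·d/n = 33·284/501 = 18.7066; b·c/n = 52·132/501 = 13.7006
OR_MH = (45.3895 + 20.9929 + 18.7066) / (10.2821 + 15.2908 + 13.7006) = 85.0890 / 39.2735 = 2.16658

2.167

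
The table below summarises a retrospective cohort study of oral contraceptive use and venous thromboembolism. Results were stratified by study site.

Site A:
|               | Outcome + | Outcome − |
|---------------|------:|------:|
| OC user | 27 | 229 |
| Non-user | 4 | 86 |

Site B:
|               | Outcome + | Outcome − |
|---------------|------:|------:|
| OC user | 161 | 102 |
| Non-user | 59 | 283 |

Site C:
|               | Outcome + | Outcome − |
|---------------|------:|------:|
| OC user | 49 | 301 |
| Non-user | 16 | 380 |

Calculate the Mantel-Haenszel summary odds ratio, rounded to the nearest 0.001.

5.616

OR_MH = Σ(aᵢdᵢ/nᵢ) / Σ(bᵢcᵢ/nᵢ), where nᵢ is the stratum total.
Stratum 1 (Site A): n = 346; a·d/n = 27·86/346 = 6.7110; b·c/n = 229·4/346 = 2.6474
Stratum 2 (Site B): n = 605; a·d/n = 161·283/605 = 75.3107; b·c/n = 102·59/605 = 9.9471
Stratum 3 (Site C): n = 746; a·d/n = 49·380/746 = 24.9598; b·c/n = 301·16/746 = 6.4558
OR_MH = (6.7110 + 75.3107 + 24.9598) / (2.6474 + 9.9471 + 6.4558) = 106.9815 / 19.0503 = 5.61575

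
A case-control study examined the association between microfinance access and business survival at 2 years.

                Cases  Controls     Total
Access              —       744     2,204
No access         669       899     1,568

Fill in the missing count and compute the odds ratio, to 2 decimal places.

2.64

The missing cell is in the exposed row: 2204 − 744 = 1460.
So a = 1460, b = 744, c = 669, d = 899.
OR = (a·d)/(b·c) = (1460 × 899) / (744 × 669) = 1312540 / 497736 = 2.63702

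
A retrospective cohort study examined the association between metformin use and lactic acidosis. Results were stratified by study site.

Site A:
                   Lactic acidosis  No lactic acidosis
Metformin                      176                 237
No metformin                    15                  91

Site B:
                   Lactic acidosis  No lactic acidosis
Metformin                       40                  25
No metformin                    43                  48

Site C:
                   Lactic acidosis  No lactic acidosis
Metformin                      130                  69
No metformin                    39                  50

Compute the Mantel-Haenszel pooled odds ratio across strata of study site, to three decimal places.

OR_MH = Σ(aᵢdᵢ/nᵢ) / Σ(bᵢcᵢ/nᵢ), where nᵢ is the stratum total.
Stratum 1 (Site A): n = 519; a·d/n = 176·91/519 = 30.8593; b·c/n = 237·15/519 = 6.8497
Stratum 2 (Site B): n = 156; a·d/n = 40·48/156 = 12.3077; b·c/n = 25·43/156 = 6.8910
Stratum 3 (Site C): n = 288; a·d/n = 130·50/288 = 22.5694; b·c/n = 69·39/288 = 9.3438
OR_MH = (30.8593 + 12.3077 + 22.5694) / (6.8497 + 6.8910 + 9.3438) = 65.7365 / 23.0845 = 2.84765

2.848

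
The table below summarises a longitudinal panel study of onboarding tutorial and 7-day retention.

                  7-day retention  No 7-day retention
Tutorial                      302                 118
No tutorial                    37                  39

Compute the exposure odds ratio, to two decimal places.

2.70

Cells: a = 302, b = 118, c = 37, d = 39.
OR = (a·d)/(b·c) = (302 × 39) / (118 × 37) = 11778 / 4366 = 2.69766
The odds of 7-day retention are about 2.70 times as high in the tutorial group.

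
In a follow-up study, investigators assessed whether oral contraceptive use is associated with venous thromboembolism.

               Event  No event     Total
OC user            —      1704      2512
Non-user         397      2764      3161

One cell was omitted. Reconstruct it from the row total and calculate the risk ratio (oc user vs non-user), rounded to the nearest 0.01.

2.56

The missing cell is in the exposed row: 2512 − 1704 = 808.
So a = 808, b = 1704, c = 397, d = 2764.
RR = [a/(a+b)] / [c/(c+d)] = (808/2512) / (397/3161) = 0.32166/0.12559 = 2.56110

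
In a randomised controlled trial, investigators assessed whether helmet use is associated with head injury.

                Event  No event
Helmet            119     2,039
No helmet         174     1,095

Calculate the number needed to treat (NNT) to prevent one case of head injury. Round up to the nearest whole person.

13

Risk in treated group = 119/2158 = 0.05514; risk in control = 174/1269 = 0.13712.
Absolute risk reduction = 0.13712 − 0.05514 = 0.08197
NNT = 1 / ARR = 1 / 0.08197 = 12.199 → round up → 13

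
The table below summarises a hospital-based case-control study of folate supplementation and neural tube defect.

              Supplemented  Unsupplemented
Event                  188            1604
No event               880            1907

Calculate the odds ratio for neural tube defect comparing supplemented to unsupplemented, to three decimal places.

Reading the table with exposure as columns: a = 188 (Supplemented, case), b = 880 (Supplemented, non-case), c = 1604 (Unsupplemented, case), d = 1907.
OR = (a·d)/(b·c) = (188 × 1907) / (880 × 1604) = 358516 / 1411520 = 0.25399
Exposure is associated with lower odds of neural tube defect (OR = 0.25 < 1).

0.254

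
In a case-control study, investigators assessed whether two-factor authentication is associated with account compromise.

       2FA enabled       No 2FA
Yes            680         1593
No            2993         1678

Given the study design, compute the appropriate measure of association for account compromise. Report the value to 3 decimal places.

Reading the table with exposure as columns: a = 680 (2FA enabled, case), b = 2993 (2FA enabled, non-case), c = 1593 (No 2FA, case), d = 1678.
This is a case-control study: participants were sampled on outcome status, so risks in the source population cannot be estimated directly — relative risk is not valid here. The odds ratio is the appropriate measure.
OR = (a·d)/(b·c) = (680 × 1678) / (2993 × 1593) = 1141040 / 4767849 = 0.23932

0.239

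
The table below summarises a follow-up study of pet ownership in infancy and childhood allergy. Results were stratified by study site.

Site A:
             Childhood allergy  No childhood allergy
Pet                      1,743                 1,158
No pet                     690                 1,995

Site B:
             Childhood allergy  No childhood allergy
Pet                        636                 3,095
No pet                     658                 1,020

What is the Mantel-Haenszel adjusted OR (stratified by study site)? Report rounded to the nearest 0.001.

OR_MH = Σ(aᵢdᵢ/nᵢ) / Σ(bᵢcᵢ/nᵢ), where nᵢ is the stratum total.
Stratum 1 (Site A): n = 5586; a·d/n = 1743·1995/5586 = 622.5000; b·c/n = 1158·690/5586 = 143.0397
Stratum 2 (Site B): n = 5409; a·d/n = 636·1020/5409 = 119.9334; b·c/n = 3095·658/5409 = 376.5040
OR_MH = (622.5000 + 119.9334) / (143.0397 + 376.5040) = 742.4334 / 519.5437 = 1.42901

1.429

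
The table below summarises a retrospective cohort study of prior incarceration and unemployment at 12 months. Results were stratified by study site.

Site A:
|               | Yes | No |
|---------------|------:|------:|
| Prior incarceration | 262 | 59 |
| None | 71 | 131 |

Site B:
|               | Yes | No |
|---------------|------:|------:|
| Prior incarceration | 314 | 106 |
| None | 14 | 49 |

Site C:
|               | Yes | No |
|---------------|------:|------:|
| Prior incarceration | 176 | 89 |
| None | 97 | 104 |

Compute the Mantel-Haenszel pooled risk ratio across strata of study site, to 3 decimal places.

1.966

RR_MH = Σ(aᵢ·n₀ᵢ/nᵢ) / Σ(cᵢ·n₁ᵢ/nᵢ), with n₁ᵢ = aᵢ+bᵢ (exposed), n₀ᵢ = cᵢ+dᵢ (unexposed), nᵢ = n₁ᵢ+n₀ᵢ.
Stratum 1 (Site A): n₁ = 321, n₀ = 202, n = 523; a·n₀/n = 262·202/523 = 101.1931; c·n₁/n = 71·321/523 = 43.5774
Stratum 2 (Site B): n₁ = 420, n₀ = 63, n = 483; a·n₀/n = 314·63/483 = 40.9565; c·n₁/n = 14·420/483 = 12.1739
Stratum 3 (Site C): n₁ = 265, n₀ = 201, n = 466; a·n₀/n = 176·201/466 = 75.9142; c·n₁/n = 97·265/466 = 55.1609
RR_MH = (101.1931 + 40.9565 + 75.9142) / (43.5774 + 12.1739 + 55.1609) = 218.0638 / 110.9123 = 1.96609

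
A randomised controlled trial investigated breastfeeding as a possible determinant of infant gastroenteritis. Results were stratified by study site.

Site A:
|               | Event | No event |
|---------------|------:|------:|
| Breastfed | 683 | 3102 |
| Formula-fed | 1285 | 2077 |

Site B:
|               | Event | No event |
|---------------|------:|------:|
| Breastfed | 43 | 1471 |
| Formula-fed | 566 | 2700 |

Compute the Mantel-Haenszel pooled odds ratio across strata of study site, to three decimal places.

OR_MH = Σ(aᵢdᵢ/nᵢ) / Σ(bᵢcᵢ/nᵢ), where nᵢ is the stratum total.
Stratum 1 (Site A): n = 7147; a·d/n = 683·2077/7147 = 198.4876; b·c/n = 3102·1285/7147 = 557.7263
Stratum 2 (Site B): n = 4780; a·d/n = 43·2700/4780 = 24.2887; b·c/n = 1471·566/4780 = 174.1812
OR_MH = (198.4876 + 24.2887) / (557.7263 + 174.1812) = 222.7763 / 731.9075 = 0.30438

0.304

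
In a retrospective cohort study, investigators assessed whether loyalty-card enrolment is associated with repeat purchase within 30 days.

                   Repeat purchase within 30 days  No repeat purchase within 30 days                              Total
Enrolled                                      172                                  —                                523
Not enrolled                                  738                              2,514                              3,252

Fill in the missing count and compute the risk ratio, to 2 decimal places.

1.45

The missing cell is in the exposed row: 523 − 172 = 351.
So a = 172, b = 351, c = 738, d = 2514.
RR = [a/(a+b)] / [c/(c+d)] = (172/523) / (738/3252) = 0.32887/0.22694 = 1.44918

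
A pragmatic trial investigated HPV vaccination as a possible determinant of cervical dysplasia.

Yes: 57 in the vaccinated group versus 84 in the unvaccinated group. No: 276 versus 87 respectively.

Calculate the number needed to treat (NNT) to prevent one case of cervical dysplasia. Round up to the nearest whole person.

4

Risk in treated group = 57/333 = 0.17117; risk in control = 84/171 = 0.49123.
Absolute risk reduction = 0.49123 − 0.17117 = 0.32006
NNT = 1 / ARR = 1 / 0.32006 = 3.124 → round up → 4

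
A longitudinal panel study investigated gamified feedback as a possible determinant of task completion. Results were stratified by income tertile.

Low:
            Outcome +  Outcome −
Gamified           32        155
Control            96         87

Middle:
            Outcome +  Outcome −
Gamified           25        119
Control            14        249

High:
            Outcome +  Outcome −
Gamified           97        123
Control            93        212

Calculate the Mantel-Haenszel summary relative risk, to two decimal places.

0.96

RR_MH = Σ(aᵢ·n₀ᵢ/nᵢ) / Σ(cᵢ·n₁ᵢ/nᵢ), with n₁ᵢ = aᵢ+bᵢ (exposed), n₀ᵢ = cᵢ+dᵢ (unexposed), nᵢ = n₁ᵢ+n₀ᵢ.
Stratum 1 (Low): n₁ = 187, n₀ = 183, n = 370; a·n₀/n = 32·183/370 = 15.8270; c·n₁/n = 96·187/370 = 48.5189
Stratum 2 (Middle): n₁ = 144, n₀ = 263, n = 407; a·n₀/n = 25·263/407 = 16.1548; c·n₁/n = 14·144/407 = 4.9533
Stratum 3 (High): n₁ = 220, n₀ = 305, n = 525; a·n₀/n = 97·305/525 = 56.3524; c·n₁/n = 93·220/525 = 38.9714
RR_MH = (15.8270 + 16.1548 + 56.3524) / (48.5189 + 4.9533 + 38.9714) = 88.3342 / 92.4437 = 0.95555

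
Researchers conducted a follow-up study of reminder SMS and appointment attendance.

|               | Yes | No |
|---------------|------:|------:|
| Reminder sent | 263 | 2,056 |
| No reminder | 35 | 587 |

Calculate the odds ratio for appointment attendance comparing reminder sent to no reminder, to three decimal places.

Cells: a = 263, b = 2056, c = 35, d = 587.
OR = (a·d)/(b·c) = (263 × 587) / (2056 × 35) = 154381 / 71960 = 2.14537
The odds of appointment attendance are about 2.15 times as high in the reminder sent group.

2.145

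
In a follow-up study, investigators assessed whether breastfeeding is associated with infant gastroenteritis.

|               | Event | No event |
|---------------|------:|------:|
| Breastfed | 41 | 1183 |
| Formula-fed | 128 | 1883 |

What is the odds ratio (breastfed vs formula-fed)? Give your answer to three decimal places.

Cells: a = 41, b = 1183, c = 128, d = 1883.
OR = (a·d)/(b·c) = (41 × 1883) / (1183 × 128) = 77203 / 151424 = 0.50985
Exposure is associated with lower odds of infant gastroenteritis (OR = 0.51 < 1).

0.510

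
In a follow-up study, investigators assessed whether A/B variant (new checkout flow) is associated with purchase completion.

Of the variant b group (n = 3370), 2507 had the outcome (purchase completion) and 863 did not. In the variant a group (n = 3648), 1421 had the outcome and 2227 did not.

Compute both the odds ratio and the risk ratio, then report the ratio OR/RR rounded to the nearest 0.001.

2.384

From the description: a = 2507, b = 863, c = 1421, d = 2227.
OR = (2507·2227)/(863·1421) = 5583089/1226323 = 4.55271
Risk in exposed = 2507/3370 = 0.74392; risk in unexposed = 1421/3648 = 0.38953; RR = 1.90979
OR/RR = 4.55271 / 1.90979 = 2.38388
The outcome is not rare, so the OR lies further from 1 than the RR.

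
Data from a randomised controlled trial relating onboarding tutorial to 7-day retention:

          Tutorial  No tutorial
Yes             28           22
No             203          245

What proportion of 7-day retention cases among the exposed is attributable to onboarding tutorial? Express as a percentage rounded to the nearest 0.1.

Reading the table with exposure as columns: a = 28 (Tutorial, case), b = 203 (Tutorial, non-case), c = 22 (No tutorial, case), d = 245.
Risk in exposed = 28/231 = 0.12121; risk in unexposed = 22/267 = 0.08240.
RR = 0.12121/0.08240 = 1.47107
AR% = (RR − 1)/RR × 100 = (1.47107 − 1)/1.47107 × 100 = 32.0225%

32.0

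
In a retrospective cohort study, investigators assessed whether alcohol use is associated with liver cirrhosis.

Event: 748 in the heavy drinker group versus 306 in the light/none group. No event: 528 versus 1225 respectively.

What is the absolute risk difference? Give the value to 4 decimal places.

From the description: a = 748, b = 528, c = 306, d = 1225.
Risk in exposed = 748/1276 = 0.586207; risk in unexposed = 306/1531 = 0.199869.
Risk difference = 0.586207 − 0.199869 = 0.386338

0.3863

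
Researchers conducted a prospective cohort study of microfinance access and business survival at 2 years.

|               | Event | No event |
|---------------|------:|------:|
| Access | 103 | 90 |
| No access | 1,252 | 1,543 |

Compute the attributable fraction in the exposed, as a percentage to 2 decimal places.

Cells: a = 103, b = 90, c = 1252, d = 1543.
Risk in exposed = 103/193 = 0.53368; risk in unexposed = 1252/2795 = 0.44794.
RR = 0.53368/0.44794 = 1.19140
AR% = (RR − 1)/RR × 100 = (1.19140 − 1)/1.19140 × 100 = 16.0651%

16.07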